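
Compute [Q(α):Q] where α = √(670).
[Q(α):Q] = 2

[Q(α):Q] equals the degree of the minimal polynomial of α. Here α^2 = 670 and x^2 - 670 is irreducible (d = 670 is squarefree, ≠ 1, hence not a square), so deg(m_α) = 2. Thus [Q(α):Q] = 2.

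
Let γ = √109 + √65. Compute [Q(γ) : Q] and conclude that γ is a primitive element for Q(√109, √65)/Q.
[Q(γ) : Q] = 4 (equivalently, Q(γ) = Q(√109, √65))

Obviously Q(γ) ⊆ Q(√109, √65), and [Q(√109, √65):Q] = 4 (since 109, 65 are distinct squarefree integers > 1 with 7085 not a perfect square). To show equality we compute the minimal polynomial of γ. From γ = √109 + √65: γ^2 = 109 + 2√(7085) + 65 = 174 + 2√(7085), so γ^2 - 174 = 2√(7085); squaring, (γ^2 - 174)^2 = 4·7085, i.e. γ^4 - 348γ^2 + 30276 - 28340 = 0, i.e. γ^4 - 348γ^2 + 1936 = 0. So γ is a root of x^4 - 348x^2 + 1936. This polynomial is irreducible over Q: it has no rational root (each ±√109 ± √65 is irrational), and any factorization into two quadratics over Q would force √(7085) ∈ Q (pairing opposite roots) or √109, √65 ∈ Q (other pairings), all impossible. Hence [Q(γ):Q] = 4 = [Q(√109, √65):Q], so Q(γ) = Q(√109, √65).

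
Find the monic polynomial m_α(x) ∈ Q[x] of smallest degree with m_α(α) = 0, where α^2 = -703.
m_α(x) = x^2 + 703

α satisfies α^2 + 703 = 0, so x^2 + 703 annihilates α. Since d = -703 is squarefree and ≠ 1, it is not a perfect square in Q, so x^2 + 703 has no rational root and is therefore irreducible over Q (a degree-2 polynomial over a field is irreducible iff it has no root). Hence m_α(x) = x^2 + 703.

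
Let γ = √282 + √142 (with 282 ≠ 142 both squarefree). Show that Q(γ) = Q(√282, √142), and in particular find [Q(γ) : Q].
[Q(γ) : Q] = 4 (equivalently, Q(γ) = Q(√282, √142))

Obviously Q(γ) ⊆ Q(√282, √142), and [Q(√282, √142):Q] = 4 (since 282, 142 are distinct squarefree integers > 1 with 40044 not a perfect square). To show equality we compute the minimal polynomial of γ. From γ = √282 + √142: γ^2 = 282 + 2√(40044) + 142 = 424 + 2√(40044), so γ^2 - 424 = 2√(40044); squaring, (γ^2 - 424)^2 = 4·40044, i.e. γ^4 - 848γ^2 + 179776 - 160176 = 0, i.e. γ^4 - 848γ^2 + 19600 = 0. So γ is a root of x^4 - 848x^2 + 19600. This polynomial is irreducible over Q: it has no rational root (each ±√282 ± √142 is irrational), and any factorization into two quadratics over Q would force √(40044) ∈ Q (pairing opposite roots) or √282, √142 ∈ Q (other pairings), all impossible. Hence [Q(γ):Q] = 4 = [Q(√282, √142):Q], so Q(γ) = Q(√282, √142).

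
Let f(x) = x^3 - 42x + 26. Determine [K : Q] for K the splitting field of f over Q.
[K : Q] = 6

By the rational root test, any rational root of the monic integer polynomial f(x) = x^3 - 42x + 26 must be an integer dividing the constant term 26, i.e. one of ±{1, 2, 13, 26}. Evaluating: f(1) = -15, f(-1) = 67, f(2) = -50, f(-2) = 102, f(13) = 1677, f(-13) = -1625, f(26) = 16510, f(-26) = -16458; none is 0, so f has no rational root and is therefore irreducible over Q (a cubic with no linear factor over a field is irreducible). For an irreducible cubic, the Galois group is A_3 or S_3 according as the discriminant disc(f) = -4a^3 - 27b^2 = -4·(-42)^3 - 27·(26)^2 = 278100 is or is not a square in Q. Here disc(f) = 278100 is not a perfect square in Q, so the Galois group of f over Q is not contained in A_3 and must be all of S_3. The splitting field has degree |S_3| = 6 over Q, so [K : Q] = 6.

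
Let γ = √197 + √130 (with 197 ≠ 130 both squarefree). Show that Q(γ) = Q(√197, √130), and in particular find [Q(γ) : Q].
[Q(γ) : Q] = 4 (equivalently, Q(γ) = Q(√197, √130))

Obviously Q(γ) ⊆ Q(√197, √130), and [Q(√197, √130):Q] = 4 (since 197, 130 are distinct squarefree integers > 1 with 25610 not a perfect square). To show equality we compute the minimal polynomial of γ. From γ = √197 + √130: γ^2 = 197 + 2√(25610) + 130 = 327 + 2√(25610), so γ^2 - 327 = 2√(25610); squaring, (γ^2 - 327)^2 = 4·25610, i.e. γ^4 - 654γ^2 + 106929 - 102440 = 0, i.e. γ^4 - 654γ^2 + 4489 = 0. So γ is a root of x^4 - 654x^2 + 4489. This polynomial is irreducible over Q: it has no rational root (each ±√197 ± √130 is irrational), and any factorization into two quadratics over Q would force √(25610) ∈ Q (pairing opposite roots) or √197, √130 ∈ Q (other pairings), all impossible. Hence [Q(γ):Q] = 4 = [Q(√197, √130):Q], so Q(γ) = Q(√197, √130).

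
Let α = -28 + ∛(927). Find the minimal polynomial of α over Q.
m_α(x) = x^3 + 84x^2 + 2352x + 21025

Set β = α + 28 = ∛(927), so β^3 = 927. Then (α + 28)^3 - 927 = 0, i.e. α is a root of g(x) = (x + 28)^3 - 927 = x^3 + 84x^2 + 2352x + 21025. Since g(x) = h(x + 28) where h(x) = x^3 - 927, and h is irreducible over Q (because 927 is not a perfect cube, so h has no rational root, and a monic cubic with no rational root is irreducible), g is also irreducible (irreducibility is preserved under the substitution x → x + 28). Hence m_α(x) = x^3 + 84x^2 + 2352x + 21025.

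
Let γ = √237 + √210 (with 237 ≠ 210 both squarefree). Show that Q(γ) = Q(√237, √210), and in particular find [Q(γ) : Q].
[Q(γ) : Q] = 4 (equivalently, Q(γ) = Q(√237, √210))

Obviously Q(γ) ⊆ Q(√237, √210), and [Q(√237, √210):Q] = 4 (since 237, 210 are distinct squarefree integers > 1 with 49770 not a perfect square). To show equality we compute the minimal polynomial of γ. From γ = √237 + √210: γ^2 = 237 + 2√(49770) + 210 = 447 + 2√(49770), so γ^2 - 447 = 2√(49770); squaring, (γ^2 - 447)^2 = 4·49770, i.e. γ^4 - 894γ^2 + 199809 - 199080 = 0, i.e. γ^4 - 894γ^2 + 729 = 0. So γ is a root of x^4 - 894x^2 + 729. This polynomial is irreducible over Q: it has no rational root (each ±√237 ± √210 is irrational), and any factorization into two quadratics over Q would force √(49770) ∈ Q (pairing opposite roots) or √237, √210 ∈ Q (other pairings), all impossible. Hence [Q(γ):Q] = 4 = [Q(√237, √210):Q], so Q(γ) = Q(√237, √210).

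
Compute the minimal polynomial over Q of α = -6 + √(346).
m_α(x) = x^2 + 12x - 310

From α + 6 = √(346), squaring gives (α + 6)^2 = 346, i.e. α^2 + 12α + 36 = 346, so α^2 + 12α - 310 = 0. The discriminant of x^2 + 12x - 310 is (12)^2 - 4·(-310) = 144 + 1240 = 1384, and 4·(346) is not a perfect square in Q since 346 is squarefree and ≠ 1. Hence x^2 + 12x - 310 is irreducible over Q and is the minimal polynomial of α.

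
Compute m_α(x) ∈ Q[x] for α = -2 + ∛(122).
m_α(x) = x^3 + 6x^2 + 12x - 114

Set β = α + 2 = ∛(122), so β^3 = 122. Then (α + 2)^3 - 122 = 0, i.e. α is a root of g(x) = (x + 2)^3 - 122 = x^3 + 6x^2 + 12x - 114. Since g(x) = h(x + 2) where h(x) = x^3 - 122, and h is irreducible over Q (because 122 is not a perfect cube, so h has no rational root, and a monic cubic with no rational root is irreducible), g is also irreducible (irreducibility is preserved under the substitution x → x + 2). Hence m_α(x) = x^3 + 6x^2 + 12x - 114.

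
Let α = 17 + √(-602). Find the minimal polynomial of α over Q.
m_α(x) = x^2 - 34x + 891

From α - 17 = √(-602), squaring gives (α - 17)^2 = -602, i.e. α^2 - 34α + 289 = -602, so α^2 - 34α + 891 = 0. The discriminant of x^2 - 34x + 891 is (-34)^2 - 4·(891) = 1156 - 3564 = -2408, and 4·(-602) is not a perfect square in Q since -602 is squarefree and ≠ 1. Hence x^2 - 34x + 891 is irreducible over Q and is the minimal polynomial of α.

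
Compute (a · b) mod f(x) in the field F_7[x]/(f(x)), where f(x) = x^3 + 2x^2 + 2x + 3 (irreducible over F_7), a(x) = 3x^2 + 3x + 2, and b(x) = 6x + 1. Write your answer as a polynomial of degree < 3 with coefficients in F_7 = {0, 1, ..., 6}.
a · b ≡ 6x^2 + 4 (mod f(x))

Multiply in F_7[x]: a(x)·b(x) = (3x^2 + 3x + 2)·(6x + 1) = 4x^3 + x + 2. This has degree ≥ 3, so divide by f(x) over F_7: 4x^3 + x + 2 = (4)·(x^3 + 2x^2 + 2x + 3) + (6x^2 + 4). Hence a·b ≡ 6x^2 + 4 (mod f). (F_7[x]/(f) is a field with 7^3 = 343 elements since f is irreducible of degree 3.)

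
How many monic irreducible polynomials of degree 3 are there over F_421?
There are 24872680 monic irreducible polynomials of degree 3 over F_421

Each element of F_{421^3} that lies in no proper subfield is a root of exactly one monic irreducible of degree 3 over F_421, and each such polynomial has 3 distinct roots in F_{421^3}. By Möbius inversion the count is N_421(3) = (1/3) Σ_{d|3} μ(3/d) · 421^d = (1/3)(μ(3)·421^1 + μ(1)·421^3) = 74618040/3 = 24872680.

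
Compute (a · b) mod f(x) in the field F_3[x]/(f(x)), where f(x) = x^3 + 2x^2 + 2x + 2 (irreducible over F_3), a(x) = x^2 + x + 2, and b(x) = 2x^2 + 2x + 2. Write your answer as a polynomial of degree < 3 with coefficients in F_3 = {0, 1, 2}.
a · b ≡ x^2 + 2x + 1 (mod f(x))

Multiply in F_3[x]: a(x)·b(x) = (x^2 + x + 2)·(2x^2 + 2x + 2) = 2x^4 + x^3 + 2x^2 + 1. This has degree ≥ 3, so divide by f(x) over F_3: 2x^4 + x^3 + 2x^2 + 1 = (2x)·(x^3 + 2x^2 + 2x + 2) + (x^2 + 2x + 1). Hence a·b ≡ x^2 + 2x + 1 (mod f). (F_3[x]/(f) is a field with 3^3 = 27 elements since f is irreducible of degree 3.)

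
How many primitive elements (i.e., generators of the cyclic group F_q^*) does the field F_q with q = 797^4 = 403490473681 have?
There are φ(403490473680) = 86931947520 primitive elements

F_q^* is cyclic of order q - 1 = 403490473680. A cyclic group of order m has exactly φ(m) generators. Here m = 403490473680 = 2^4 · 3 · 5 · 7 · 19 · 199 · 63521, so the number of primitive elements is φ(403490473680) = 86931947520.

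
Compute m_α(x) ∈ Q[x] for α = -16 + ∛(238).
m_α(x) = x^3 + 48x^2 + 768x + 3858

Set β = α + 16 = ∛(238), so β^3 = 238. Then (α + 16)^3 - 238 = 0, i.e. α is a root of g(x) = (x + 16)^3 - 238 = x^3 + 48x^2 + 768x + 3858. Since g(x) = h(x + 16) where h(x) = x^3 - 238, and h is irreducible over Q (because 238 is not a perfect cube, so h has no rational root, and a monic cubic with no rational root is irreducible), g is also irreducible (irreducibility is preserved under the substitution x → x + 16). Hence m_α(x) = x^3 + 48x^2 + 768x + 3858.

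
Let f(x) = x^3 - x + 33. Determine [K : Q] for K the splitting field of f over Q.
[K : Q] = 6

By the rational root test, any rational root of the monic integer polynomial f(x) = x^3 - x + 33 must be an integer dividing the constant term 33, i.e. one of ±{1, 3, 11, 33}. Evaluating: f(1) = 33, f(-1) = 33, f(3) = 57, f(-3) = 9, f(11) = 1353, f(-11) = -1287, f(33) = 35937, f(-33) = -35871; none is 0, so f has no rational root and is therefore irreducible over Q (a cubic with no linear factor over a field is irreducible). For an irreducible cubic, the Galois group is A_3 or S_3 according as the discriminant disc(f) = -4a^3 - 27b^2 = -4·(-1)^3 - 27·(33)^2 = -29399 is or is not a square in Q. Here disc(f) = -29399 is not a perfect square in Q, so the Galois group of f over Q is not contained in A_3 and must be all of S_3. The splitting field has degree |S_3| = 6 over Q, so [K : Q] = 6.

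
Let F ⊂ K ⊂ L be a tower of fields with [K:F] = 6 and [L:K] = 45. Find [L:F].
[L:F] = 270

The tower law says that for any tower of field extensions F ⊂ K ⊂ L with finite degrees, [L:F] = [L:K] · [K:F]. Here this gives [L:F] = 45 · 6 = 270.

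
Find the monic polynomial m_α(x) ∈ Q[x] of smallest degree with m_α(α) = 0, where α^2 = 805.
m_α(x) = x^2 - 805

α satisfies α^2 - 805 = 0, so x^2 - 805 annihilates α. Since d = 805 is squarefree and ≠ 1, it is not a perfect square in Q, so x^2 - 805 has no rational root and is therefore irreducible over Q (a degree-2 polynomial over a field is irreducible iff it has no root). Hence m_α(x) = x^2 - 805.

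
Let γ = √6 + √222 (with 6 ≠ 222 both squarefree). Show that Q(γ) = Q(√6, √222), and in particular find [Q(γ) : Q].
[Q(γ) : Q] = 4 (equivalently, Q(γ) = Q(√6, √222))

Obviously Q(γ) ⊆ Q(√6, √222), and [Q(√6, √222):Q] = 4 (since 6, 222 are distinct squarefree integers > 1 with 1332 not a perfect square). To show equality we compute the minimal polynomial of γ. From γ = √6 + √222: γ^2 = 6 + 2√(1332) + 222 = 228 + 2√(1332), so γ^2 - 228 = 2√(1332); squaring, (γ^2 - 228)^2 = 4·1332, i.e. γ^4 - 456γ^2 + 51984 - 5328 = 0, i.e. γ^4 - 456γ^2 + 46656 = 0. So γ is a root of x^4 - 456x^2 + 46656. This polynomial is irreducible over Q: it has no rational root (each ±√6 ± √222 is irrational), and any factorization into two quadratics over Q would force √(1332) ∈ Q (pairing opposite roots) or √6, √222 ∈ Q (other pairings), all impossible. Hence [Q(γ):Q] = 4 = [Q(√6, √222):Q], so Q(γ) = Q(√6, √222).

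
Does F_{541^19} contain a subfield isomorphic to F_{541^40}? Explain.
No: F_{541^40} is not a subfield of F_{541^19}

F_{p^m} embeds in F_{p^n} iff m | n. Here 40 ∤ 19 (since 19 = 0·40 + 19 with remainder 19 ≠ 0), so F_{541^40} is not a subfield of F_{541^19}. Equivalently: if it were, the tower law would give 40 = [F_{541^40}:F_541] dividing [F_{541^19}:F_541] = 19, contradiction.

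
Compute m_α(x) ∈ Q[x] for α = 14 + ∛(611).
m_α(x) = x^3 - 42x^2 + 588x - 3355

Set β = α - 14 = ∛(611), so β^3 = 611. Then (α - 14)^3 - 611 = 0, i.e. α is a root of g(x) = (x - 14)^3 - 611 = x^3 - 42x^2 + 588x - 3355. Since g(x) = h(x - 14) where h(x) = x^3 - 611, and h is irreducible over Q (because 611 is not a perfect cube, so h has no rational root, and a monic cubic with no rational root is irreducible), g is also irreducible (irreducibility is preserved under the substitution x → x - 14). Hence m_α(x) = x^3 - 42x^2 + 588x - 3355.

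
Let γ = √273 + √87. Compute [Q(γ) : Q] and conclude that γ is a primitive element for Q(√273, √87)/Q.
[Q(γ) : Q] = 4 (equivalently, Q(γ) = Q(√273, √87))

Obviously Q(γ) ⊆ Q(√273, √87), and [Q(√273, √87):Q] = 4 (since 273, 87 are distinct squarefree integers > 1 with 23751 not a perfect square). To show equality we compute the minimal polynomial of γ. From γ = √273 + √87: γ^2 = 273 + 2√(23751) + 87 = 360 + 2√(23751), so γ^2 - 360 = 2√(23751); squaring, (γ^2 - 360)^2 = 4·23751, i.e. γ^4 - 720γ^2 + 129600 - 95004 = 0, i.e. γ^4 - 720γ^2 + 34596 = 0. So γ is a root of x^4 - 720x^2 + 34596. This polynomial is irreducible over Q: it has no rational root (each ±√273 ± √87 is irrational), and any factorization into two quadratics over Q would force √(23751) ∈ Q (pairing opposite roots) or √273, √87 ∈ Q (other pairings), all impossible. Hence [Q(γ):Q] = 4 = [Q(√273, √87):Q], so Q(γ) = Q(√273, √87).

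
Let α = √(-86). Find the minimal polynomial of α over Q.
m_α(x) = x^2 + 86

α satisfies α^2 + 86 = 0, so x^2 + 86 annihilates α. Since d = -86 is squarefree and ≠ 1, it is not a perfect square in Q, so x^2 + 86 has no rational root and is therefore irreducible over Q (a degree-2 polynomial over a field is irreducible iff it has no root). Hence m_α(x) = x^2 + 86.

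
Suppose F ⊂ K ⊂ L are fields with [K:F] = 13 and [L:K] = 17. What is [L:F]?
[L:F] = 221

The tower law says that for any tower of field extensions F ⊂ K ⊂ L with finite degrees, [L:F] = [L:K] · [K:F]. Here this gives [L:F] = 17 · 13 = 221.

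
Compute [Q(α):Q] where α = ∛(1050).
[Q(α):Q] = 3

The minimal polynomial of α is x^3 - 1050, irreducible over Q since 1050 is not a perfect cube (so x^3 - 1050 has no rational root). Hence [Q(α):Q] = deg(m_α) = 3.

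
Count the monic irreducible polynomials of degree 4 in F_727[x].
There are 69835593828 monic irreducible polynomials of degree 4 over F_727

Each element of F_{727^4} that lies in no proper subfield is a root of exactly one monic irreducible of degree 4 over F_727, and each such polynomial has 4 distinct roots in F_{727^4}. By Möbius inversion the count is N_727(4) = (1/4) Σ_{d|4} μ(4/d) · 727^d = (1/4)(μ(4)·727^1 + μ(2)·727^2 + μ(1)·727^4) = 279342375312/4 = 69835593828.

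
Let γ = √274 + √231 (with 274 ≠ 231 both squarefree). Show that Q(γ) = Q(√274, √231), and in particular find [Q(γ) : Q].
[Q(γ) : Q] = 4 (equivalently, Q(γ) = Q(√274, √231))

Obviously Q(γ) ⊆ Q(√274, √231), and [Q(√274, √231):Q] = 4 (since 274, 231 are distinct squarefree integers > 1 with 63294 not a perfect square). To show equality we compute the minimal polynomial of γ. From γ = √274 + √231: γ^2 = 274 + 2√(63294) + 231 = 505 + 2√(63294), so γ^2 - 505 = 2√(63294); squaring, (γ^2 - 505)^2 = 4·63294, i.e. γ^4 - 1010γ^2 + 255025 - 253176 = 0, i.e. γ^4 - 1010γ^2 + 1849 = 0. So γ is a root of x^4 - 1010x^2 + 1849. This polynomial is irreducible over Q: it has no rational root (each ±√274 ± √231 is irrational), and any factorization into two quadratics over Q would force √(63294) ∈ Q (pairing opposite roots) or √274, √231 ∈ Q (other pairings), all impossible. Hence [Q(γ):Q] = 4 = [Q(√274, √231):Q], so Q(γ) = Q(√274, √231).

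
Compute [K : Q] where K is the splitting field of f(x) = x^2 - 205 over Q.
[K : Q] = 2

f(x) = x^2 - 205 factors as (x - √205)(x + √205). The splitting field is K = Q(√205). Since 205 is squarefree and > 1, it is not a perfect square, so x^2 - 205 is irreducible over Q and [Q(√205) : Q] = 2. Hence [K : Q] = 2.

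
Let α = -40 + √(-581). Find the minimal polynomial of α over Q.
m_α(x) = x^2 + 80x + 2181

From α + 40 = √(-581), squaring gives (α + 40)^2 = -581, i.e. α^2 + 80α + 1600 = -581, so α^2 + 80α + 2181 = 0. The discriminant of x^2 + 80x + 2181 is (80)^2 - 4·(2181) = 6400 - 8724 = -2324, and 4·(-581) is not a perfect square in Q since -581 is squarefree and ≠ 1. Hence x^2 + 80x + 2181 is irreducible over Q and is the minimal polynomial of α.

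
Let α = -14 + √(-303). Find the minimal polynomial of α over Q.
m_α(x) = x^2 + 28x + 499

From α + 14 = √(-303), squaring gives (α + 14)^2 = -303, i.e. α^2 + 28α + 196 = -303, so α^2 + 28α + 499 = 0. The discriminant of x^2 + 28x + 499 is (28)^2 - 4·(499) = 784 - 1996 = -1212, and 4·(-303) is not a perfect square in Q since -303 is squarefree and ≠ 1. Hence x^2 + 28x + 499 is irreducible over Q and is the minimal polynomial of α.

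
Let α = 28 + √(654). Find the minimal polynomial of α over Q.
m_α(x) = x^2 - 56x + 130

From α - 28 = √(654), squaring gives (α - 28)^2 = 654, i.e. α^2 - 56α + 784 = 654, so α^2 - 56α + 130 = 0. The discriminant of x^2 - 56x + 130 is (-56)^2 - 4·(130) = 3136 - 520 = 2616, and 4·(654) is not a perfect square in Q since 654 is squarefree and ≠ 1. Hence x^2 - 56x + 130 is irreducible over Q and is the minimal polynomial of α.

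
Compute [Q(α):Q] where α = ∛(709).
[Q(α):Q] = 3

The minimal polynomial of α is x^3 - 709, irreducible over Q since 709 is not a perfect cube (so x^3 - 709 has no rational root). Hence [Q(α):Q] = deg(m_α) = 3.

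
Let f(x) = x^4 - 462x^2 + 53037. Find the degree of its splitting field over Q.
[K : Q] = 4

Solving the quadratic in x^2: x^2 = (462 ± √(462^2 - 4·53037))/2 = (462 ± √1296)/2 = (462 ± 36)/2, giving x^2 = 213 or x^2 = 249. So f(x) = (x^2 - 213)(x^2 - 249) and the roots of f are ±√213, ±√249. Hence the splitting field is K = Q(√213, √249). Since 213 and 249 are distinct squarefree integers > 1, their product 53037 is not a perfect square, so √249 ∉ Q(√213). By the tower law [K:Q] = [Q(√213,√249):Q(√213)] · [Q(√213):Q] = 2 · 2 = 4.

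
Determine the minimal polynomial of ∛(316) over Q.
m_α(x) = x^3 - 316

α satisfies α^3 = 316, so x^3 - 316 annihilates α. By the rational root test, a rational root p/q (in lowest terms) of x^3 - 316 would satisfy p^3 = 316 q^3, forcing q = 1 and p^3 = 316; but 316 is not a perfect cube, contradiction. A monic cubic over Q with no rational root is irreducible (any nontrivial factorization would include a linear factor). Hence x^3 - 316 is the minimal polynomial of α, and in particular [Q(α):Q] = 3.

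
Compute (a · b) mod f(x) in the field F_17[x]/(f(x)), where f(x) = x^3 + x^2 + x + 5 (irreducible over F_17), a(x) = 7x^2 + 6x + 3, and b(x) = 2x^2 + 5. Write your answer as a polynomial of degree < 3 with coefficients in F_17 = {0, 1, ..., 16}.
a · b ≡ 12x^2 + 13x + 8 (mod f(x))

Multiply in F_17[x]: a(x)·b(x) = (7x^2 + 6x + 3)·(2x^2 + 5) = 14x^4 + 12x^3 + 7x^2 + 13x + 15. This has degree ≥ 3, so divide by f(x) over F_17: 14x^4 + 12x^3 + 7x^2 + 13x + 15 = (14x + 15)·(x^3 + x^2 + x + 5) + (12x^2 + 13x + 8). Hence a·b ≡ 12x^2 + 13x + 8 (mod f). (F_17[x]/(f) is a field with 17^3 = 4913 elements since f is irreducible of degree 3.)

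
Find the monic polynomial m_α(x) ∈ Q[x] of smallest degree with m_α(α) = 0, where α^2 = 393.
m_α(x) = x^2 - 393

α satisfies α^2 - 393 = 0, so x^2 - 393 annihilates α. Since d = 393 is squarefree and ≠ 1, it is not a perfect square in Q, so x^2 - 393 has no rational root and is therefore irreducible over Q (a degree-2 polynomial over a field is irreducible iff it has no root). Hence m_α(x) = x^2 - 393.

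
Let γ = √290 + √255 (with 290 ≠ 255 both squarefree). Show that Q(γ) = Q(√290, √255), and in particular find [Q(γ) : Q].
[Q(γ) : Q] = 4 (equivalently, Q(γ) = Q(√290, √255))

Obviously Q(γ) ⊆ Q(√290, √255), and [Q(√290, √255):Q] = 4 (since 290, 255 are distinct squarefree integers > 1 with 73950 not a perfect square). To show equality we compute the minimal polynomial of γ. From γ = √290 + √255: γ^2 = 290 + 2√(73950) + 255 = 545 + 2√(73950), so γ^2 - 545 = 2√(73950); squaring, (γ^2 - 545)^2 = 4·73950, i.e. γ^4 - 1090γ^2 + 297025 - 295800 = 0, i.e. γ^4 - 1090γ^2 + 1225 = 0. So γ is a root of x^4 - 1090x^2 + 1225. This polynomial is irreducible over Q: it has no rational root (each ±√290 ± √255 is irrational), and any factorization into two quadratics over Q would force √(73950) ∈ Q (pairing opposite roots) or √290, √255 ∈ Q (other pairings), all impossible. Hence [Q(γ):Q] = 4 = [Q(√290, √255):Q], so Q(γ) = Q(√290, √255).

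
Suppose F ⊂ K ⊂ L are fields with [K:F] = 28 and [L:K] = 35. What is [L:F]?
[L:F] = 980

The tower law says that for any tower of field extensions F ⊂ K ⊂ L with finite degrees, [L:F] = [L:K] · [K:F]. Here this gives [L:F] = 35 · 28 = 980.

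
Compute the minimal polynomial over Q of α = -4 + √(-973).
m_α(x) = x^2 + 8x + 989

From α + 4 = √(-973), squaring gives (α + 4)^2 = -973, i.e. α^2 + 8α + 16 = -973, so α^2 + 8α + 989 = 0. The discriminant of x^2 + 8x + 989 is (8)^2 - 4·(989) = 64 - 3956 = -3892, and 4·(-973) is not a perfect square in Q since -973 is squarefree and ≠ 1. Hence x^2 + 8x + 989 is irreducible over Q and is the minimal polynomial of α.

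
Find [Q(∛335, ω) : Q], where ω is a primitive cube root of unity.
[Q(∛335, ω) : Q] = 6

[Q(∛335):Q] = 3 (min poly x^3 - 335, irreducible since 335 is not a perfect cube). [Q(ω):Q] = 2 (min poly x^2 + x + 1). Since Q(∛335) ⊂ R and ω ∉ R, we have ω ∉ Q(∛335), so x^2 + x + 1 remains irreducible over Q(∛335) and [Q(∛335, ω) : Q(∛335)] = 2. By the tower law, [Q(∛335, ω) : Q] = 3 · 2 = 6. (In fact Q(∛335, ω) is the splitting field of x^3 - 335 over Q.)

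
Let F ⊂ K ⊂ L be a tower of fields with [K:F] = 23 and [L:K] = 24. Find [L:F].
[L:F] = 552

The tower law says that for any tower of field extensions F ⊂ K ⊂ L with finite degrees, [L:F] = [L:K] · [K:F]. Here this gives [L:F] = 24 · 23 = 552.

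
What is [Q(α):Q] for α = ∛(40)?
[Q(α):Q] = 3

The minimal polynomial of α is x^3 - 40, irreducible over Q since 40 is not a perfect cube (so x^3 - 40 has no rational root). Hence [Q(α):Q] = deg(m_α) = 3.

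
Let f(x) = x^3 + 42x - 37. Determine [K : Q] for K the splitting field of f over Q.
[K : Q] = 6

By the rational root test, any rational root of the monic integer polynomial f(x) = x^3 + 42x - 37 must be an integer dividing the constant term -37, i.e. one of ±{1, 37}. Evaluating: f(1) = 6, f(-1) = -80, f(37) = 52170, f(-37) = -52244; none is 0, so f has no rational root and is therefore irreducible over Q (a cubic with no linear factor over a field is irreducible). For an irreducible cubic, the Galois group is A_3 or S_3 according as the discriminant disc(f) = -4a^3 - 27b^2 = -4·(42)^3 - 27·(-37)^2 = -333315 is or is not a square in Q. Here disc(f) = -333315 is not a perfect square in Q, so the Galois group of f over Q is not contained in A_3 and must be all of S_3. The splitting field has degree |S_3| = 6 over Q, so [K : Q] = 6.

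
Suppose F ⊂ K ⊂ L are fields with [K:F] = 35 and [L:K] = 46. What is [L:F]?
[L:F] = 1610

The tower law says that for any tower of field extensions F ⊂ K ⊂ L with finite degrees, [L:F] = [L:K] · [K:F]. Here this gives [L:F] = 46 · 35 = 1610.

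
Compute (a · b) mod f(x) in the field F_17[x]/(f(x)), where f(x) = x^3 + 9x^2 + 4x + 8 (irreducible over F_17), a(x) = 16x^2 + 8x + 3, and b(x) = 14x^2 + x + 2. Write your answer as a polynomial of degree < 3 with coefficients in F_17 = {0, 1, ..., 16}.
a · b ≡ 11x^2 + 16x + 14 (mod f(x))

Multiply in F_17[x]: a(x)·b(x) = (16x^2 + 8x + 3)·(14x^2 + x + 2) = 3x^4 + 9x^3 + 14x^2 + 2x + 6. This has degree ≥ 3, so divide by f(x) over F_17: 3x^4 + 9x^3 + 14x^2 + 2x + 6 = (3x + 16)·(x^3 + 9x^2 + 4x + 8) + (11x^2 + 16x + 14). Hence a·b ≡ 11x^2 + 16x + 14 (mod f). (F_17[x]/(f) is a field with 17^3 = 4913 elements since f is irreducible of degree 3.)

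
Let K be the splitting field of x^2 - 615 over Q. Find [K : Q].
[K : Q] = 2

f(x) = x^2 - 615 factors as (x - √615)(x + √615). The splitting field is K = Q(√615). Since 615 is squarefree and > 1, it is not a perfect square, so x^2 - 615 is irreducible over Q and [Q(√615) : Q] = 2. Hence [K : Q] = 2.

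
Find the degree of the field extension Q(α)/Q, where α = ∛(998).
[Q(α):Q] = 3

The minimal polynomial of α is x^3 - 998, irreducible over Q since 998 is not a perfect cube (so x^3 - 998 has no rational root). Hence [Q(α):Q] = deg(m_α) = 3.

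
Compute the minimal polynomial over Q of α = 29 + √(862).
m_α(x) = x^2 - 58x - 21

From α - 29 = √(862), squaring gives (α - 29)^2 = 862, i.e. α^2 - 58α + 841 = 862, so α^2 - 58α - 21 = 0. The discriminant of x^2 - 58x - 21 is (-58)^2 - 4·(-21) = 3364 + 84 = 3448, and 4·(862) is not a perfect square in Q since 862 is squarefree and ≠ 1. Hence x^2 - 58x - 21 is irreducible over Q and is the minimal polynomial of α.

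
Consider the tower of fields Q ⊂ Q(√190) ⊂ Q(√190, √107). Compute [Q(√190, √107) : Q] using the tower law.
[Q(√190, √107) : Q] = 4

[Q(√190):Q] = 2 (min poly x^2 - 190, irreducible since 190 is squarefree > 1). For the top step, suppose √107 ∈ Q(√190), say √107 = c + d√190 with c, d ∈ Q. Squaring: 107 = c^2 + 190d^2 + 2cd√190. Since √190 ∉ Q this forces 2cd = 0. If d = 0 then √107 = c ∈ Q, contradicting 107 squarefree > 1. If c = 0 then 107 = 190d^2, so 190·107 = (190d)^2 is a perfect square in Q — but 190·107 = 20330 is not a perfect square (since 190 and 107 are distinct squarefree integers). Contradiction. Hence √107 ∉ Q(√190), so x^2 - 107 stays irreducible over Q(√190) and [Q(√190, √107) : Q(√190)] = 2. By the tower law, [Q(√190, √107) : Q] = 2 · 2 = 4.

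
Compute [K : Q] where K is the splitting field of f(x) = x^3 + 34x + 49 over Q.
[K : Q] = 6

By the rational root test, any rational root of the monic integer polynomial f(x) = x^3 + 34x + 49 must be an integer dividing the constant term 49, i.e. one of ±{1, 7, 49}. Evaluating: f(1) = 84, f(-1) = 14, f(7) = 630, f(-7) = -532, f(49) = 119364, f(-49) = -119266; none is 0, so f has no rational root and is therefore irreducible over Q (a cubic with no linear factor over a field is irreducible). For an irreducible cubic, the Galois group is A_3 or S_3 according as the discriminant disc(f) = -4a^3 - 27b^2 = -4·(34)^3 - 27·(49)^2 = -222043 is or is not a square in Q. Here disc(f) = -222043 is not a perfect square in Q, so the Galois group of f over Q is not contained in A_3 and must be all of S_3. The splitting field has degree |S_3| = 6 over Q, so [K : Q] = 6.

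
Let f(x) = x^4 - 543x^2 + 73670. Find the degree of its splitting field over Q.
[K : Q] = 4

Solving the quadratic in x^2: x^2 = (543 ± √(543^2 - 4·73670))/2 = (543 ± √169)/2 = (543 ± 13)/2, giving x^2 = 265 or x^2 = 278. So f(x) = (x^2 - 265)(x^2 - 278) and the roots of f are ±√265, ±√278. Hence the splitting field is K = Q(√265, √278). Since 265 and 278 are distinct squarefree integers > 1, their product 73670 is not a perfect square, so √278 ∉ Q(√265). By the tower law [K:Q] = [Q(√265,√278):Q(√265)] · [Q(√265):Q] = 2 · 2 = 4.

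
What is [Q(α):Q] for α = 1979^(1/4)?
[Q(α):Q] = 4

α is a root of x^4 - 1979. By Eisenstein's criterion at the prime p = 1979 (which divides the constant term 1979 but p^2 = 3916441 does not, since 1979 is squarefree), x^4 - 1979 is irreducible over Q. Hence [Q(α):Q] = 4.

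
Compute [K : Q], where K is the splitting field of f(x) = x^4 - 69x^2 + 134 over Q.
[K : Q] = 4

Solving the quadratic in x^2: x^2 = (69 ± √(69^2 - 4·134))/2 = (69 ± √4225)/2 = (69 ± 65)/2, giving x^2 = 67 or x^2 = 2. So f(x) = (x^2 - 67)(x^2 - 2) and the roots of f are ±√67, ±√2. Hence the splitting field is K = Q(√67, √2). Since 67 and 2 are distinct squarefree integers > 1, their product 134 is not a perfect square, so √2 ∉ Q(√67). By the tower law [K:Q] = [Q(√67,√2):Q(√67)] · [Q(√67):Q] = 2 · 2 = 4.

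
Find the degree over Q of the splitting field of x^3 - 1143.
[K : Q] = 6

The roots of x^3 - 1143 are ∛1143, ω∛1143, ω^2∛1143 where ω = e^(2πi/3) is a primitive cube root of unity, so K = Q(∛1143, ω). Now [Q(∛1143):Q] = 3 (since 1143 is not a perfect cube, x^3 - 1143 is irreducible) and [Q(ω):Q] = 2. Both 2 and 3 divide [K:Q], and [K:Q] ≤ 3·2 = 6, so [K:Q] = 6. (Equivalently: Q(∛1143) ⊂ R but ω ∉ R, so [K : Q(∛1143)] = 2.)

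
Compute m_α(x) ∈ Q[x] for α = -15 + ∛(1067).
m_α(x) = x^3 + 45x^2 + 675x + 2308

Set β = α + 15 = ∛(1067), so β^3 = 1067. Then (α + 15)^3 - 1067 = 0, i.e. α is a root of g(x) = (x + 15)^3 - 1067 = x^3 + 45x^2 + 675x + 2308. Since g(x) = h(x + 15) where h(x) = x^3 - 1067, and h is irreducible over Q (because 1067 is not a perfect cube, so h has no rational root, and a monic cubic with no rational root is irreducible), g is also irreducible (irreducibility is preserved under the substitution x → x + 15). Hence m_α(x) = x^3 + 45x^2 + 675x + 2308.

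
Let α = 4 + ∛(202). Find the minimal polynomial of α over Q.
m_α(x) = x^3 - 12x^2 + 48x - 266

Set β = α - 4 = ∛(202), so β^3 = 202. Then (α - 4)^3 - 202 = 0, i.e. α is a root of g(x) = (x - 4)^3 - 202 = x^3 - 12x^2 + 48x - 266. Since g(x) = h(x - 4) where h(x) = x^3 - 202, and h is irreducible over Q (because 202 is not a perfect cube, so h has no rational root, and a monic cubic with no rational root is irreducible), g is also irreducible (irreducibility is preserved under the substitution x → x - 4). Hence m_α(x) = x^3 - 12x^2 + 48x - 266.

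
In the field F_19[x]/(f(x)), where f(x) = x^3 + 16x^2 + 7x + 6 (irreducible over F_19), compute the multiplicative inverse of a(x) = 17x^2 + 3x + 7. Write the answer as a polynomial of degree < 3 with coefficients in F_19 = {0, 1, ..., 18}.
a(x)^(-1) ≡ 11x^2 + 4x + 3 (mod f(x))

Since f is irreducible over F_19, F_19[x]/(f) is a field and a(x) ≠ 0 has an inverse. Apply the extended Euclidean algorithm to f(x) and a(x) in F_19[x]: f(x) = (9x + 15)·a(x) + (13x + 15);  a(x) = (13x + 13)·(13x + 15) + (2). The last nonzero remainder is the constant 2 = gcd(f, a) in F_19. Back-substituting through the division chain expresses 2 = s(x)·a(x) + t(x)·f(x) with s(x) ≡ 3x^2 + 8x + 6 (mod f), so (3x^2 + 8x + 6)·a(x) ≡ 2 (mod f). Multiplying by 2^(-1) ≡ 10 in F_19 gives a(x)^(-1) ≡ 10·(3x^2 + 8x + 6) ≡ 11x^2 + 4x + 3 (mod f). Check: (17x^2 + 3x + 7)·(11x^2 + 4x + 3) = 16x^4 + 6x^3 + 7x^2 + 18x + 2 ≡ 1 (mod x^3 + 16x^2 + 7x + 6).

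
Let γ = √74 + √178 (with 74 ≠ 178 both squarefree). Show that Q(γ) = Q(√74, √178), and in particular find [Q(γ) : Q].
[Q(γ) : Q] = 4 (equivalently, Q(γ) = Q(√74, √178))

Obviously Q(γ) ⊆ Q(√74, √178), and [Q(√74, √178):Q] = 4 (since 74, 178 are distinct squarefree integers > 1 with 13172 not a perfect square). To show equality we compute the minimal polynomial of γ. From γ = √74 + √178: γ^2 = 74 + 2√(13172) + 178 = 252 + 2√(13172), so γ^2 - 252 = 2√(13172); squaring, (γ^2 - 252)^2 = 4·13172, i.e. γ^4 - 504γ^2 + 63504 - 52688 = 0, i.e. γ^4 - 504γ^2 + 10816 = 0. So γ is a root of x^4 - 504x^2 + 10816. This polynomial is irreducible over Q: it has no rational root (each ±√74 ± √178 is irrational), and any factorization into two quadratics over Q would force √(13172) ∈ Q (pairing opposite roots) or √74, √178 ∈ Q (other pairings), all impossible. Hence [Q(γ):Q] = 4 = [Q(√74, √178):Q], so Q(γ) = Q(√74, √178).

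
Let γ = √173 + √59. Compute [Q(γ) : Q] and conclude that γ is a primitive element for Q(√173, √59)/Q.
[Q(γ) : Q] = 4 (equivalently, Q(γ) = Q(√173, √59))

Obviously Q(γ) ⊆ Q(√173, √59), and [Q(√173, √59):Q] = 4 (since 173, 59 are distinct squarefree integers > 1 with 10207 not a perfect square). To show equality we compute the minimal polynomial of γ. From γ = √173 + √59: γ^2 = 173 + 2√(10207) + 59 = 232 + 2√(10207), so γ^2 - 232 = 2√(10207); squaring, (γ^2 - 232)^2 = 4·10207, i.e. γ^4 - 464γ^2 + 53824 - 40828 = 0, i.e. γ^4 - 464γ^2 + 12996 = 0. So γ is a root of x^4 - 464x^2 + 12996. This polynomial is irreducible over Q: it has no rational root (each ±√173 ± √59 is irrational), and any factorization into two quadratics over Q would force √(10207) ∈ Q (pairing opposite roots) or √173, √59 ∈ Q (other pairings), all impossible. Hence [Q(γ):Q] = 4 = [Q(√173, √59):Q], so Q(γ) = Q(√173, √59).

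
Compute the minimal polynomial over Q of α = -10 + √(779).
m_α(x) = x^2 + 20x - 679

From α + 10 = √(779), squaring gives (α + 10)^2 = 779, i.e. α^2 + 20α + 100 = 779, so α^2 + 20α - 679 = 0. The discriminant of x^2 + 20x - 679 is (20)^2 - 4·(-679) = 400 + 2716 = 3116, and 4·(779) is not a perfect square in Q since 779 is squarefree and ≠ 1. Hence x^2 + 20x - 679 is irreducible over Q and is the minimal polynomial of α.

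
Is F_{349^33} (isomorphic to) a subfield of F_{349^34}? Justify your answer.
No: F_{349^33} is not a subfield of F_{349^34}

F_{p^m} embeds in F_{p^n} iff m | n. Here 33 ∤ 34 (since 34 = 1·33 + 1 with remainder 1 ≠ 0), so F_{349^33} is not a subfield of F_{349^34}. Equivalently: if it were, the tower law would give 33 = [F_{349^33}:F_349] dividing [F_{349^34}:F_349] = 34, contradiction.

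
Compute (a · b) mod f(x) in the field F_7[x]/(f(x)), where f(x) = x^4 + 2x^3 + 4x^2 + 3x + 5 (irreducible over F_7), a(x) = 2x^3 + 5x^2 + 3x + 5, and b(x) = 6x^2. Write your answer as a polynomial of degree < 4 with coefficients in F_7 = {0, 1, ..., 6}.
a · b ≡ 5x^2 + 6x + 5 (mod f(x))

Multiply in F_7[x]: a(x)·b(x) = (2x^3 + 5x^2 + 3x + 5)·(6x^2) = 5x^5 + 2x^4 + 4x^3 + 2x^2. This has degree ≥ 4, so divide by f(x) over F_7: 5x^5 + 2x^4 + 4x^3 + 2x^2 = (5x + 6)·(x^4 + 2x^3 + 4x^2 + 3x + 5) + (5x^2 + 6x + 5). Hence a·b ≡ 5x^2 + 6x + 5 (mod f). (F_7[x]/(f) is a field with 7^4 = 2401 elements since f is irreducible of degree 4.)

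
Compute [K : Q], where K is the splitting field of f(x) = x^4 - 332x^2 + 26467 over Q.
[K : Q] = 4

Solving the quadratic in x^2: x^2 = (332 ± √(332^2 - 4·26467))/2 = (332 ± √4356)/2 = (332 ± 66)/2, giving x^2 = 199 or x^2 = 133. So f(x) = (x^2 - 199)(x^2 - 133) and the roots of f are ±√199, ±√133. Hence the splitting field is K = Q(√199, √133). Since 199 and 133 are distinct squarefree integers > 1, their product 26467 is not a perfect square, so √133 ∉ Q(√199). By the tower law [K:Q] = [Q(√199,√133):Q(√199)] · [Q(√199):Q] = 2 · 2 = 4.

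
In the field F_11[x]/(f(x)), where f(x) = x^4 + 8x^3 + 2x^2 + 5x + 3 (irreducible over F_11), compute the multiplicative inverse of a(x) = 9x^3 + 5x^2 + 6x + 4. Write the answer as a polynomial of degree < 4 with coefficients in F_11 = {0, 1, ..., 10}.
a(x)^(-1) ≡ 9x^3 + 7x^2 + 8x (mod f(x))

Since f is irreducible over F_11, F_11[x]/(f) is a field and a(x) ≠ 0 has an inverse. Apply the extended Euclidean algorithm to f(x) and a(x) in F_11[x]: f(x) = (5x + 3)·a(x) + (x^2 + 2);  a(x) = (9x + 5)·(x^2 + 2) + (10x + 5);  (x^2 + 2) = (10x + 6)·(10x + 5) + (5). The last nonzero remainder is the constant 5 = gcd(f, a) in F_11. Back-substituting through the division chain expresses 5 = s(x)·a(x) + t(x)·f(x) with s(x) ≡ x^3 + 2x^2 + 7x (mod f), so (x^3 + 2x^2 + 7x)·a(x) ≡ 5 (mod f). Multiplying by 5^(-1) ≡ 9 in F_11 gives a(x)^(-1) ≡ 9·(x^3 + 2x^2 + 7x) ≡ 9x^3 + 7x^2 + 8x (mod f). Check: (9x^3 + 5x^2 + 6x + 4)·(9x^3 + 7x^2 + 8x) = 4x^6 + 9x^5 + 7x^4 + 8x^3 + 10x^2 + 10x ≡ 1 (mod x^4 + 8x^3 + 2x^2 + 5x + 3).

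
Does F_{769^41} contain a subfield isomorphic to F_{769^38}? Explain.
No: F_{769^38} is not a subfield of F_{769^41}

F_{p^m} embeds in F_{p^n} iff m | n. Here 38 ∤ 41 (since 41 = 1·38 + 3 with remainder 3 ≠ 0), so F_{769^38} is not a subfield of F_{769^41}. Equivalently: if it were, the tower law would give 38 = [F_{769^38}:F_769] dividing [F_{769^41}:F_769] = 41, contradiction.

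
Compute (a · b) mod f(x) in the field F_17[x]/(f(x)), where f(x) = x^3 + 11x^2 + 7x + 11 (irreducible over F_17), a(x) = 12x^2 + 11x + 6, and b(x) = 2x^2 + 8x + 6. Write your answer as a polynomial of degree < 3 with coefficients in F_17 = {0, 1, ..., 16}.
a · b ≡ 12x^2 + 5x + 10 (mod f(x))

Multiply in F_17[x]: a(x)·b(x) = (12x^2 + 11x + 6)·(2x^2 + 8x + 6) = 7x^4 + 16x^3 + 2x^2 + 12x + 2. This has degree ≥ 3, so divide by f(x) over F_17: 7x^4 + 16x^3 + 2x^2 + 12x + 2 = (7x + 7)·(x^3 + 11x^2 + 7x + 11) + (12x^2 + 5x + 10). Hence a·b ≡ 12x^2 + 5x + 10 (mod f). (F_17[x]/(f) is a field with 17^3 = 4913 elements since f is irreducible of degree 3.)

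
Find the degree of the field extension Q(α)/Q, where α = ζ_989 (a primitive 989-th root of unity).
[Q(α):Q] = 924

The minimal polynomial of ζ_989 over Q is the 989-th cyclotomic polynomial Φ_989(x), which is irreducible over Q and has degree φ(989) = 924. Hence [Q(α):Q] = φ(989) = 924.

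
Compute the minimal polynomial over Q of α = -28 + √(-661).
m_α(x) = x^2 + 56x + 1445

From α + 28 = √(-661), squaring gives (α + 28)^2 = -661, i.e. α^2 + 56α + 784 = -661, so α^2 + 56α + 1445 = 0. The discriminant of x^2 + 56x + 1445 is (56)^2 - 4·(1445) = 3136 - 5780 = -2644, and 4·(-661) is not a perfect square in Q since -661 is squarefree and ≠ 1. Hence x^2 + 56x + 1445 is irreducible over Q and is the minimal polynomial of α.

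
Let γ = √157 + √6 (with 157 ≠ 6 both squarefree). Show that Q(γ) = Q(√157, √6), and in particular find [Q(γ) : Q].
[Q(γ) : Q] = 4 (equivalently, Q(γ) = Q(√157, √6))

Obviously Q(γ) ⊆ Q(√157, √6), and [Q(√157, √6):Q] = 4 (since 157, 6 are distinct squarefree integers > 1 with 942 not a perfect square). To show equality we compute the minimal polynomial of γ. From γ = √157 + √6: γ^2 = 157 + 2√(942) + 6 = 163 + 2√(942), so γ^2 - 163 = 2√(942); squaring, (γ^2 - 163)^2 = 4·942, i.e. γ^4 - 326γ^2 + 26569 - 3768 = 0, i.e. γ^4 - 326γ^2 + 22801 = 0. So γ is a root of x^4 - 326x^2 + 22801. This polynomial is irreducible over Q: it has no rational root (each ±√157 ± √6 is irrational), and any factorization into two quadratics over Q would force √(942) ∈ Q (pairing opposite roots) or √157, √6 ∈ Q (other pairings), all impossible. Hence [Q(γ):Q] = 4 = [Q(√157, √6):Q], so Q(γ) = Q(√157, √6).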